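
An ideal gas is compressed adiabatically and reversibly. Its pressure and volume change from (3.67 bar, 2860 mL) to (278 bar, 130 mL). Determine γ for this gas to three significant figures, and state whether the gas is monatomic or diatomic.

γ ≈ 1.40; diatomic

PV^γ = const ⇒ γ = ln(P₂/P₁) / ln(V₁/V₂).
γ = ln(278/3.67) / ln(2860/130) = 1.4.
γ ≈ 1.40 is close to 7/5, so the gas is diatomic.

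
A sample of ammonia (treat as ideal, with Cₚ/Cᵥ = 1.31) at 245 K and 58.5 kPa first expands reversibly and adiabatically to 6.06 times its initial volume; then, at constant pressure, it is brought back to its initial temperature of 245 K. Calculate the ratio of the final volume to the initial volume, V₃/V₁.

V₃/V₁ ≈ 10.6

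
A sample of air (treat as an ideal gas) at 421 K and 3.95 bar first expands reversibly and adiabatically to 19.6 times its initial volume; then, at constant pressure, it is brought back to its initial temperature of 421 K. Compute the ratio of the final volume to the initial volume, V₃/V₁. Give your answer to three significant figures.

V₃/V₁ ≈ 64.4

For a diatomic ideal gas γ = 7/5.
Adiabatic step: V₂/V₁ = 19.6; T₂ = T₁·(1/19.6)^(2/5) = 128.1 K.
Isobaric step: V₃/V₂ = T₃/T₂ = 421/128.1.
V₃/V₁ = (V₂/V₁)(V₃/V₂) = 19.6 × (421/128.1) = 64.44.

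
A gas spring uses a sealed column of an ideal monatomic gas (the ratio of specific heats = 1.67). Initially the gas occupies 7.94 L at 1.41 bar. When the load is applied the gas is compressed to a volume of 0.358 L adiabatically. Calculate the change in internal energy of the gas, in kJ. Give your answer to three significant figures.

ΔU ≈ 11.7 kJ

P₂ = P₁(V₁/V₂)^γ = 1.41×(7.94/0.358)^(1.67) = 249.4 bar.
For a reversible adiabat, W_by_gas = (P₁V₁ − P₂V₂)/(γ−1).
W_by = (141000×0.00794 − 2.494×10^7×0.000358) / (0.67) = -11660 J.
Q = 0 ⇒ ΔU = −W_by = 11660 J.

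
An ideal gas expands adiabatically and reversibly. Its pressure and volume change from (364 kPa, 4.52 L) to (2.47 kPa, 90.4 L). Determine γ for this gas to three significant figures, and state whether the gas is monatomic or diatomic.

PV^γ = const ⇒ γ = ln(P₂/P₁) / ln(V₁/V₂).
γ = ln(2.47/364) / ln(4.52/90.4) = 1.667.
γ ≈ 1.67 is close to 5/3, so the gas is monatomic.

γ ≈ 1.67; monatomic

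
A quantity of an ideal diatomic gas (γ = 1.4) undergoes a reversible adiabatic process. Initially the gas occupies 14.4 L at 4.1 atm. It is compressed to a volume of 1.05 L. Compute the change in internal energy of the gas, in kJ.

ΔU ≈ 27.7 kJ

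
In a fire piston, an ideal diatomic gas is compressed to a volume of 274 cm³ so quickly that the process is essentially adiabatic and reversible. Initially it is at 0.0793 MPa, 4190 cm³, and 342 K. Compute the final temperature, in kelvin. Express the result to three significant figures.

Adiabatic: T₁V₁^(γ−1) = T₂V₂^(γ−1) ⇒ T₂ = T₁ (V₁/V₂)^(γ−1).
γ = 7/5 for a diatomic ideal gas.
T₂ = 342 × (4190/274)^(2/5) = 1018 K.

T₂ ≈ 1020 K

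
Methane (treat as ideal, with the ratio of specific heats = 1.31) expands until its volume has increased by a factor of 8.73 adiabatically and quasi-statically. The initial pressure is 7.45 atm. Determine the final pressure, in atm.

Adiabatic: P₁V₁^γ = P₂V₂^γ ⇒ P₂ = P₁ (V₁/V₂)^γ.
P₂ = 7.45 × (1/8.73)^(1.31) = 0.4359 atm.

P₂ ≈ 0.436 atm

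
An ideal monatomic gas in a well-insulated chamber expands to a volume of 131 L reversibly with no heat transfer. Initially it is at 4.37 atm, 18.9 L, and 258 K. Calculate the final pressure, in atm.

P₂ ≈ 0.173 atm

Since PV^γ is constant along a reversible adiabat, P₂ = P₁ (V₁/V₂)^γ.
γ = 5/3 for a monatomic ideal gas.
P₂ = 4.37 × (18.9/131)^(5/3) = 0.1734 atm.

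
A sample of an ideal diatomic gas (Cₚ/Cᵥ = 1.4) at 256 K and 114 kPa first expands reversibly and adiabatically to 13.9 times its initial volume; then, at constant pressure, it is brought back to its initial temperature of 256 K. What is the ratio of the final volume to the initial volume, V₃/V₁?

V₃/V₁ ≈ 39.8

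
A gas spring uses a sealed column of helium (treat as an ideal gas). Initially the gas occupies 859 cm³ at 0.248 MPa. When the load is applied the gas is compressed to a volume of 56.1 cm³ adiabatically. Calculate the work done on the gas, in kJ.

γ = 5/3 for a monatomic ideal gas.
P₂ = P₁(V₁/V₂)^γ = 0.248×(859/56.1)^(5/3) = 23.42 MPa.
For a reversible adiabat, W_by_gas = (P₁V₁ − P₂V₂)/(γ−1).
W_by = (248000×0.000859 − 2.342×10^7×5.61×10^-5) / (2/3) = -1651 J.
W_on_gas = −W_by = 1651 J.

W ≈ 1.65 kJ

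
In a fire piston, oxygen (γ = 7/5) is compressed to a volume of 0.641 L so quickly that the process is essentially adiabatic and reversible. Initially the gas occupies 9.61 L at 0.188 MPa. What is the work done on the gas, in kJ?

W ≈ 8.82 kJ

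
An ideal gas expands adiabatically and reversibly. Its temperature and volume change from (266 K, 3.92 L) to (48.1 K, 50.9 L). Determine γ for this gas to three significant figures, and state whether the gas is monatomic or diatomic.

TV^(γ−1) = const ⇒ γ − 1 = ln(T₂/T₁) / ln(V₁/V₂).
γ = 1 + ln(48.1/266) / ln(3.92/50.9) = 1.667.
γ ≈ 1.67 is close to 5/3, so the gas is monatomic.

γ ≈ 1.67; monatomic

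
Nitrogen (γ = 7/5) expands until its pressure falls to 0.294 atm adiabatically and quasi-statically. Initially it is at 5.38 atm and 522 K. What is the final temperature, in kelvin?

Along an adiabat T P^((1−γ)/γ) is constant, so T₂ = T₁ (P₂/P₁)^((γ−1)/γ).
T₂ = 522 × (0.294/5.38)^(2/7) = 227.5 K.

T₂ ≈ 227 K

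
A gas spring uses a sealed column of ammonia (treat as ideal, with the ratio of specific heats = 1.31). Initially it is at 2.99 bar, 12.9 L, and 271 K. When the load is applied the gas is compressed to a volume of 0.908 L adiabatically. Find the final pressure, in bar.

Since PV^γ is constant along a reversible adiabat, P₂ = P₁ (V₁/V₂)^γ.
P₂ = 2.99 × (12.9/0.908)^(1.31) = 96.71 bar.

P₂ ≈ 96.7 bar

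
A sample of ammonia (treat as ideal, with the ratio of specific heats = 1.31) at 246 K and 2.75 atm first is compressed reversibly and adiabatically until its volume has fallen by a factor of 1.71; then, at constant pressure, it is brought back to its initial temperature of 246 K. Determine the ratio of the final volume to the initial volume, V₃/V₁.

V₃/V₁ ≈ 0.495

Adiabatic step: V₂/V₁ = 0.5848; T₂ = T₁·1.71^(0.31) = 290.5 K.
Isobaric step: V₃/V₂ = T₃/T₂ = 246/290.5.
V₃/V₁ = (V₂/V₁)(V₃/V₂) = 0.5848 × (246/290.5) = 0.4952.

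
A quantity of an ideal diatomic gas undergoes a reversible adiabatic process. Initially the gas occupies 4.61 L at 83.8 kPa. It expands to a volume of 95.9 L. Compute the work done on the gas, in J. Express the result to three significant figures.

W ≈ -679 J

γ = 7/5 for a diatomic ideal gas.
P₂ = P₁(V₁/V₂)^γ = 83.8×(4.61/95.9)^(7/5) = 1.196 kPa.
For a reversible adiabat, W_by_gas = (P₁V₁ − P₂V₂)/(γ−1).
W_by = (83800×0.00461 − 1196×0.0959) / (2/5) = 679 J.
W_on_gas = −W_by = -679 J.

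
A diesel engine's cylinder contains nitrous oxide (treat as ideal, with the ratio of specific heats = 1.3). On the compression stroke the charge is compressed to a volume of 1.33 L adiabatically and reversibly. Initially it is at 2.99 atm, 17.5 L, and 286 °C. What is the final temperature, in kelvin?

Adiabatic: T₁V₁^(γ−1) = T₂V₂^(γ−1) ⇒ T₂ = T₁ (V₁/V₂)^(γ−1).
T₁ = 286 °C = 559.1 K.
T₂ = 559.1 × (17.5/1.33)^(0.3) = 1211 K.

T₂ ≈ 1210 K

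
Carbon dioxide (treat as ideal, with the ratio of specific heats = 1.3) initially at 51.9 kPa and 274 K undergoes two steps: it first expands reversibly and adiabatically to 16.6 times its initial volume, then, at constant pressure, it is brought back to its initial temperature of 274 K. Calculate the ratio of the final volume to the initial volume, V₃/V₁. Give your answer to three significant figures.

Adiabatic step: V₂/V₁ = 16.6; T₂ = T₁·(1/16.6)^(0.3) = 118 K.
Isobaric step: V₃/V₂ = T₃/T₂ = 274/118.
V₃/V₁ = (V₂/V₁)(V₃/V₂) = 16.6 × (274/118) = 38.56.

V₃/V₁ ≈ 38.6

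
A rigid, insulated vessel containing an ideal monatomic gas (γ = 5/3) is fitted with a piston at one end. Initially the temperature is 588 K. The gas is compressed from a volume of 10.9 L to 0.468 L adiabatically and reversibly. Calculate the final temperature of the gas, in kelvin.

T₂ ≈ 4800 K

Adiabatic: T₁V₁^(γ−1) = T₂V₂^(γ−1) ⇒ T₂ = T₁ (V₁/V₂)^(γ−1).
T₂ = 588 × (10.9/0.468)^(2/3) = 4795 K.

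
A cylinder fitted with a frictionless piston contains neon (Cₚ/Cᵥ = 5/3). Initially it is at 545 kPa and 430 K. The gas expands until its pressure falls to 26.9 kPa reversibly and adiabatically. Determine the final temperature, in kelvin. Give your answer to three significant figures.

T₂ ≈ 129 K

Along an adiabat T P^((1−γ)/γ) is constant, so T₂ = T₁ (P₂/P₁)^((γ−1)/γ).
T₂ = 430 × (26.9/545)^(2/5) = 129.1 K.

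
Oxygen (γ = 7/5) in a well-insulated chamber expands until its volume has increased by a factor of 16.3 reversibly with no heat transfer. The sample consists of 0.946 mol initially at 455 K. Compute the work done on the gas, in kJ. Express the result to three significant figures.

For a reversible adiabat TV^(γ−1) is constant, so T₂ = T₁ (V₁/V₂)^(γ−1).
T₂ = 455 × (1/16.3)^(2/5) = 149 K.
Q = 0, so ΔU = W_on_gas = nCᵥΔT with Cᵥ = R/(γ−1) = 20.79 J/(mol·K).
ΔU = 0.946 × 20.79 × (149 − 455) = -6017 J.

W ≈ -6.02 kJ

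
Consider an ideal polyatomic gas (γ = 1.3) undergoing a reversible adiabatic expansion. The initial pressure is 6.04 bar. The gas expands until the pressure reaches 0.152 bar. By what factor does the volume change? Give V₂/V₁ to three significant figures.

V₂/V₁ ≈ 17.0

From PV^γ = const, V₂/V₁ = (P₁/P₂)^(1/γ).
V₂/V₁ = (6.04/0.152)^(0.769) = 16.99.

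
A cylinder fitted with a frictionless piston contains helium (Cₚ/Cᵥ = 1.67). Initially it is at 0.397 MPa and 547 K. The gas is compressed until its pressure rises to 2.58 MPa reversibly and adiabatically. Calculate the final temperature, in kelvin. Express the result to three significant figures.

T₂ ≈ 1160 K

Along an adiabat T P^((1−γ)/γ) is constant, so T₂ = T₁ (P₂/P₁)^((γ−1)/γ).
T₂ = 547 × (2.58/0.397)^(0.401) = 1159 K.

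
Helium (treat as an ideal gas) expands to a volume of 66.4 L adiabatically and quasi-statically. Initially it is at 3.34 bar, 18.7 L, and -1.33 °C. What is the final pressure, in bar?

Since PV^γ is constant along a reversible adiabat, P₂ = P₁ (V₁/V₂)^γ.
γ = 5/3 for a monatomic ideal gas.
P₂ = 3.34 × (18.7/66.4)^(5/3) = 0.4041 bar.

P₂ ≈ 0.404 bar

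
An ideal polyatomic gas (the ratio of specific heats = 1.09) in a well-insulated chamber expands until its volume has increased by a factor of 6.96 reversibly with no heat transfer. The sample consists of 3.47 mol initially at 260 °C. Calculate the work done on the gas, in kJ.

For a reversible adiabat TV^(γ−1) is constant, so T₂ = T₁ (V₁/V₂)^(γ−1).
T₁ = 260 °C = 533.1 K.
T₂ = 533.1 × (1/6.96)^(0.09) = 447.7 K.
Q = 0, so ΔU = W_on_gas = nCᵥΔT with Cᵥ = R/(γ−1) = 92.38 J/(mol·K).
ΔU = 3.47 × 92.38 × (447.7 − 533.1) = -27380 J.

W ≈ -27.4 kJ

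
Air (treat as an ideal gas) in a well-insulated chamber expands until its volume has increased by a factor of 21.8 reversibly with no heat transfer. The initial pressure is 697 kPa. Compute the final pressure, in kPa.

Adiabatic: P₁V₁^γ = P₂V₂^γ ⇒ P₂ = P₁ (V₁/V₂)^γ.
For a diatomic ideal gas γ = 7/5.
P₂ = 697 × (1/21.8)^(7/5) = 9.32 kPa.

P₂ ≈ 9.32 kPa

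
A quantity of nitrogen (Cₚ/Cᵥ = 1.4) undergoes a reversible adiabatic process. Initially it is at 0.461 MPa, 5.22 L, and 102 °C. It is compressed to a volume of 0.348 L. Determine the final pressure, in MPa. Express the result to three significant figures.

Adiabatic: P₁V₁^γ = P₂V₂^γ ⇒ P₂ = P₁ (V₁/V₂)^γ.
P₂ = 0.461 × (5.22/0.348)^(1.4) = 20.43 MPa.

P₂ ≈ 20.4 MPa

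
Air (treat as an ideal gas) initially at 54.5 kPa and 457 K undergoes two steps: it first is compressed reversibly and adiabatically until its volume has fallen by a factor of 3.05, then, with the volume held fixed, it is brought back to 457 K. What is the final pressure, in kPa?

P₃ ≈ 166 kPa

For a diatomic ideal gas γ = 7/5.
Adiabatic step (PV^γ = const): P₂ = 54.5×3.05^(7/5) = 259.7 kPa; T₂ = 457×3.05^(2/5) = 713.9 K.
Isochoric: P₃ = P₂(T₃/T₂) = 259.7 × (457/713.9) = 166.2 kPa.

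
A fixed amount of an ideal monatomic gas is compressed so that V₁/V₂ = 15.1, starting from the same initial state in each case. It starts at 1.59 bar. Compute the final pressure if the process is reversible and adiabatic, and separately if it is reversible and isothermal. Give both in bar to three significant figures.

For a monatomic ideal gas γ = 5/3.
Isothermal: P₂ = P₁(V₁/V₂) = 1.59×15.1 = 24.01 bar.
Adiabatic: P₂ = P₁(V₁/V₂)^γ = 1.59×15.1^(5/3) = 146.7 bar.

adiabatic: 147 bar; isothermal: 24.0 bar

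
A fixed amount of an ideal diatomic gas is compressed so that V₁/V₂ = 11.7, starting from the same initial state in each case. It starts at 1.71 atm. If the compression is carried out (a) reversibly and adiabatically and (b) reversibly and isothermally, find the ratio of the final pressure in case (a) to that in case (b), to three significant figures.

For a diatomic ideal gas γ = 7/5.
Isothermal: P_b = P₁(V₁/V₂) = 1.71×11.7.
Adiabatic: P_a = P₁(V₁/V₂)^γ = 1.71×11.7^(7/5).
P_a/P_b = (V₁/V₂)^(γ−1) = 11.7^(2/5) = 2.675.

P_adiabatic / P_isothermal ≈ 2.67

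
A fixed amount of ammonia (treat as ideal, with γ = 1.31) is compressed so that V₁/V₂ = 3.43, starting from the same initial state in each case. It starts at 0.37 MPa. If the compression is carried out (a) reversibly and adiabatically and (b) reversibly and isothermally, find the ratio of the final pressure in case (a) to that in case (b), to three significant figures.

Isothermal: P_b = P₁(V₁/V₂) = 0.37×3.43.
Adiabatic: P_a = P₁(V₁/V₂)^γ = 0.37×3.43^(1.31).
P_a/P_b = (V₁/V₂)^(γ−1) = 3.43^(0.31) = 1.465.

P_adiabatic / P_isothermal ≈ 1.47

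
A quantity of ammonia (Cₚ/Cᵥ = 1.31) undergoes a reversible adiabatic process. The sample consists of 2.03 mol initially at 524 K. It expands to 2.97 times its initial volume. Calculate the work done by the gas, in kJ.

Adiabatic: T₁V₁^(γ−1) = T₂V₂^(γ−1) ⇒ T₂ = T₁ (V₁/V₂)^(γ−1).
T₂ = 524 × (1/2.97)^(0.31) = 373.9 K.
Q = 0, so ΔU = W_on_gas = nCᵥΔT with Cᵥ = R/(γ−1) = 26.82 J/(mol·K).
ΔU = 2.03 × 26.82 × (373.9 − 524) = -8171 J.
Work done by the gas = −ΔU = 8171 J.

W ≈ 8.17 kJ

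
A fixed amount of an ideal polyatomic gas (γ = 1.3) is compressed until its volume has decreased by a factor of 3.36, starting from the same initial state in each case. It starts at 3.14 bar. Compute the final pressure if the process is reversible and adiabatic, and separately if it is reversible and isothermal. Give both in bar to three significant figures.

Isothermal: P₂ = P₁(V₁/V₂) = 3.14×3.36 = 10.55 bar.
Adiabatic: P₂ = P₁(V₁/V₂)^γ = 3.14×3.36^(1.3) = 15.18 bar.

adiabatic: 15.2 bar; isothermal: 10.6 bar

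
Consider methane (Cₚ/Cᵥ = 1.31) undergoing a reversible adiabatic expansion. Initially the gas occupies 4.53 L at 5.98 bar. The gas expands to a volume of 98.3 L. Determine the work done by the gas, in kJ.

W ≈ 5.37 kJ

P₂ = P₁(V₁/V₂)^γ = 5.98×(4.53/98.3)^(1.31) = 0.1062 bar.
For a reversible adiabat, W_by_gas = (P₁V₁ − P₂V₂)/(γ−1).
W_by = (598000×0.00453 − 10620×0.0983) / (0.31) = 5372 J.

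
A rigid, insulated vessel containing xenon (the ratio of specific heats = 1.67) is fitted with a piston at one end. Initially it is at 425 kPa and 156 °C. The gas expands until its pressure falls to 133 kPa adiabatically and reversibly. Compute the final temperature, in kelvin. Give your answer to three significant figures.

T₂ ≈ 269 K

Adiabatic: T₂/T₁ = (P₂/P₁)^((γ−1)/γ).
T₁ = 156 °C = 429.1 K.
T₂ = 429.1 × (133/425)^(0.401) = 269.3 K.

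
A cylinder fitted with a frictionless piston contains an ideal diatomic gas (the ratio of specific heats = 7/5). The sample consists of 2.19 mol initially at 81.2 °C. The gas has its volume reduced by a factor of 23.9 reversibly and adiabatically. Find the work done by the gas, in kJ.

Adiabatic: T₁V₁^(γ−1) = T₂V₂^(γ−1) ⇒ T₂ = T₁ (V₁/V₂)^(γ−1).
T₁ = 81.2 °C = 354.3 K.
T₂ = 354.3 × 23.9^(2/5) = 1261 K.
Q = 0, so ΔU = W_on_gas = nCᵥΔT with Cᵥ = R/(γ−1) = 20.79 J/(mol·K).
ΔU = 2.19 × 20.79 × (1261 − 354.3) = 41280 J.
Work done by the gas = −ΔU = -41280 J.

W ≈ -41.3 kJ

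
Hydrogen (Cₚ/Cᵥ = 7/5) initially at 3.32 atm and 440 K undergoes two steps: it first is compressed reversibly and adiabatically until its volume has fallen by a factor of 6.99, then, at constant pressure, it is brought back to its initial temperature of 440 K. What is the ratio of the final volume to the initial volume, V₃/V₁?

V₃/V₁ ≈ 0.0657

Adiabatic step: V₂/V₁ = 0.1431; T₂ = T₁·6.99^(2/5) = 957.7 K.
Isobaric step: V₃/V₂ = T₃/T₂ = 440/957.7.
V₃/V₁ = (V₂/V₁)(V₃/V₂) = 0.1431 × (440/957.7) = 0.06573.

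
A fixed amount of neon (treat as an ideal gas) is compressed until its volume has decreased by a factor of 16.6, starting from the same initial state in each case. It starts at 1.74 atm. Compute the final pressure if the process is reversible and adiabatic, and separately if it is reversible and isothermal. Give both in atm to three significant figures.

For a monatomic ideal gas γ = 5/3.
Isothermal: P₂ = P₁(V₁/V₂) = 1.74×16.6 = 28.88 atm.
Adiabatic: P₂ = P₁(V₁/V₂)^γ = 1.74×16.6^(5/3) = 188 atm.

adiabatic: 188 atm; isothermal: 28.9 atm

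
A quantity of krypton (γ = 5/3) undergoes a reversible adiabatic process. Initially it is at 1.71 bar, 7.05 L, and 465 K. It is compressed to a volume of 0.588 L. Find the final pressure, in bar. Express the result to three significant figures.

Adiabatic: P₁V₁^γ = P₂V₂^γ ⇒ P₂ = P₁ (V₁/V₂)^γ.
P₂ = 1.71 × (7.05/0.588)^(5/3) = 107.4 bar.

P₂ ≈ 107 bar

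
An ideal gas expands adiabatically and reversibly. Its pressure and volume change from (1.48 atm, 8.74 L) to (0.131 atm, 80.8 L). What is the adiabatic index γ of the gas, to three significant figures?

γ ≈ 1.09

PV^γ = const ⇒ γ = ln(P₂/P₁) / ln(V₁/V₂).
γ = ln(0.131/1.48) / ln(8.74/80.8) = 1.09.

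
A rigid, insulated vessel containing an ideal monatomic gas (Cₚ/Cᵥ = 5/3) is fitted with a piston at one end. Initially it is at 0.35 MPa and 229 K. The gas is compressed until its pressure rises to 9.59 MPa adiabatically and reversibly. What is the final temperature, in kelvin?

T₂ ≈ 861 K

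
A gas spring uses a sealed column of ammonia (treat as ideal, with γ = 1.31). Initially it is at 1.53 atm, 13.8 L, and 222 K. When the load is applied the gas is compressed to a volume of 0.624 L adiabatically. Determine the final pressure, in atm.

P₂ ≈ 88.4 atm

Adiabatic: P₁V₁^γ = P₂V₂^γ ⇒ P₂ = P₁ (V₁/V₂)^γ.
P₂ = 1.53 × (13.8/0.624)^(1.31) = 88.36 atm.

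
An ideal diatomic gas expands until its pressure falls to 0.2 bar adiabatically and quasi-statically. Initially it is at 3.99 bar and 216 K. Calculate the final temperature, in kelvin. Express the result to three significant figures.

T₂ ≈ 91.8 K

Along an adiabat T P^((1−γ)/γ) is constant, so T₂ = T₁ (P₂/P₁)^((γ−1)/γ).
For a diatomic ideal gas γ = 7/5, so (γ−1)/γ = 2/7.
T₂ = 216 × (0.2/3.99)^(2/7) = 91.84 K.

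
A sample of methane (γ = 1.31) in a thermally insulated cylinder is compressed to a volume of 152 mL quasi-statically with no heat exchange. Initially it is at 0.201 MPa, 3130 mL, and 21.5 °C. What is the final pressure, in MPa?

P₂ ≈ 10.6 MPa

Adiabatic: P₁V₁^γ = P₂V₂^γ ⇒ P₂ = P₁ (V₁/V₂)^γ.
P₂ = 0.201 × (3130/152)^(1.31) = 10.57 MPa.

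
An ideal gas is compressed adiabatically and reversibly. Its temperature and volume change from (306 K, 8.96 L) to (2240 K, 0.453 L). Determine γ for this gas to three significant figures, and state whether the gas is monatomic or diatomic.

γ ≈ 1.67; monatomic

TV^(γ−1) = const ⇒ γ − 1 = ln(T₂/T₁) / ln(V₁/V₂).
γ = 1 + ln(2240/306) / ln(8.96/0.453) = 1.667.
γ ≈ 1.67 is close to 5/3, so the gas is monatomic.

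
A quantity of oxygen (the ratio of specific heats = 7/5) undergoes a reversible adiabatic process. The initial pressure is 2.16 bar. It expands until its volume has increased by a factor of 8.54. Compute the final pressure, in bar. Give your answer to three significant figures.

Since PV^γ is constant along a reversible adiabat, P₂ = P₁ (V₁/V₂)^γ.
P₂ = 2.16 × (1/8.54)^(7/5) = 0.1073 bar.

P₂ ≈ 0.107 bar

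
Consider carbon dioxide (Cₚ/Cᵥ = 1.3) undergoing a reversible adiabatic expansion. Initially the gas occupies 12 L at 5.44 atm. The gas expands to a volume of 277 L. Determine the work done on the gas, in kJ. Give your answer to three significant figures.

P₂ = P₁(V₁/V₂)^γ = 5.44×(12/277)^(1.3) = 0.0919 atm.
For a reversible adiabat, W_by_gas = (P₁V₁ − P₂V₂)/(γ−1).
W_by = (551200×0.012 − 9312×0.277) / (0.3) = 13450 J.
W_on_gas = −W_by = -13450 J.

W ≈ -13.5 kJ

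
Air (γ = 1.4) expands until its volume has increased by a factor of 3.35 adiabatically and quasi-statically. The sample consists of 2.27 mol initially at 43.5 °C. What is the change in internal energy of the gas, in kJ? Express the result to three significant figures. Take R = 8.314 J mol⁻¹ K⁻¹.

ΔU ≈ -5.73 kJ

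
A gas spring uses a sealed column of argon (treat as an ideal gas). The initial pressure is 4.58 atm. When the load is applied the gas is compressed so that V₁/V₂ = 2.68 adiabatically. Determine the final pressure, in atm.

P₂ ≈ 23.7 atm

Adiabatic: P₁V₁^γ = P₂V₂^γ ⇒ P₂ = P₁ (V₁/V₂)^γ.
For a monatomic ideal gas γ = 5/3.
P₂ = 4.58 × 2.68^(5/3) = 23.68 atm.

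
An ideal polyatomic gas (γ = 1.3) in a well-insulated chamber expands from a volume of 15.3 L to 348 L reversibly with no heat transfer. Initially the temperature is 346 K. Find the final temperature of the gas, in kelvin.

For a reversible adiabat TV^(γ−1) is constant, so T₂ = T₁ (V₁/V₂)^(γ−1).
T₂ = 346 × (15.3/348)^(0.3) = 135.5 K.

T₂ ≈ 136 K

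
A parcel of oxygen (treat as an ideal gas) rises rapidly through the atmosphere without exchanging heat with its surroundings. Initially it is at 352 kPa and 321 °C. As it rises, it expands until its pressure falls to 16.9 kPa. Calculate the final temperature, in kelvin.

Adiabatic: T₂/T₁ = (P₂/P₁)^((γ−1)/γ).
For a diatomic ideal gas γ = 7/5, so (γ−1)/γ = 2/7.
T₁ = 321 °C = 594.1 K.
T₂ = 594.1 × (16.9/352)^(2/7) = 249.5 K.

T₂ ≈ 250 K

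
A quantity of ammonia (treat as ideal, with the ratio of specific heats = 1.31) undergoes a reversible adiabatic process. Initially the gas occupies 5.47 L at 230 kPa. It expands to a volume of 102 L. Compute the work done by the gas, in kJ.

P₂ = P₁(V₁/V₂)^γ = 230×(5.47/102)^(1.31) = 4.98 kPa.
For a reversible adiabat, W_by_gas = (P₁V₁ − P₂V₂)/(γ−1).
W_by = (230000×0.00547 − 4980×0.102) / (0.31) = 2420 J.

W ≈ 2.42 kJ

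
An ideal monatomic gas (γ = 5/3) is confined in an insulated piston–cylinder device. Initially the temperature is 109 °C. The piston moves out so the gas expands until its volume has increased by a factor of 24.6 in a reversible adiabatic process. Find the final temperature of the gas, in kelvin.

T₂ ≈ 45.2 K

For a reversible adiabat TV^(γ−1) is constant, so T₂ = T₁ (V₁/V₂)^(γ−1).
T₁ = 109 °C = 382.1 K.
T₂ = 382.1 × (1/24.6)^(2/3) = 45.18 K.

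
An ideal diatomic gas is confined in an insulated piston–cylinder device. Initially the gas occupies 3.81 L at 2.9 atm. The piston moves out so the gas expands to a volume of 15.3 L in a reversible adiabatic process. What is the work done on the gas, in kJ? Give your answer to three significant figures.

W ≈ -1.19 kJ

γ = 7/5 for a diatomic ideal gas.
P₂ = P₁(V₁/V₂)^γ = 2.9×(3.81/15.3)^(7/5) = 0.4141 atm.
For a reversible adiabat, W_by_gas = (P₁V₁ − P₂V₂)/(γ−1).
W_by = (293800×0.00381 − 41960×0.0153) / (2/5) = 1194 J.
W_on_gas = −W_by = -1194 J.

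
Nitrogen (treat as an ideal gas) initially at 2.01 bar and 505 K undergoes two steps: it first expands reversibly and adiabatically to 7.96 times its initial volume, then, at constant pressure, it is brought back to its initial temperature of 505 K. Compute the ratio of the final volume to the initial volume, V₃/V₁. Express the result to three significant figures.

V₃/V₁ ≈ 18.3

For a diatomic ideal gas γ = 7/5.
Adiabatic step: V₂/V₁ = 7.96; T₂ = T₁·(1/7.96)^(2/5) = 220.3 K.
Isobaric step: V₃/V₂ = T₃/T₂ = 505/220.3.
V₃/V₁ = (V₂/V₁)(V₃/V₂) = 7.96 × (505/220.3) = 18.25.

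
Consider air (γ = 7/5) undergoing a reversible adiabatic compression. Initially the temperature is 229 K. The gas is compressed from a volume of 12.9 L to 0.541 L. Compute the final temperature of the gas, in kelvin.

For a reversible adiabat TV^(γ−1) is constant, so T₂ = T₁ (V₁/V₂)^(γ−1).
T₂ = 229 × (12.9/0.541)^(2/5) = 814.3 K.

T₂ ≈ 814 K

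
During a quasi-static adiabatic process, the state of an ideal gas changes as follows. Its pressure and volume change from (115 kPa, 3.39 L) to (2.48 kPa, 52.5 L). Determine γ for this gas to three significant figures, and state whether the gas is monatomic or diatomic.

PV^γ = const ⇒ γ = ln(P₂/P₁) / ln(V₁/V₂).
γ = ln(2.48/115) / ln(3.39/52.5) = 1.4.
γ ≈ 1.40 is close to 7/5, so the gas is diatomic.

γ ≈ 1.40; diatomic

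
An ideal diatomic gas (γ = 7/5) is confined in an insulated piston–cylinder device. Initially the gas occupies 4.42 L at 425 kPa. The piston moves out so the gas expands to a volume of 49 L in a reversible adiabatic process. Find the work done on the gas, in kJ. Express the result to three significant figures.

P₂ = P₁(V₁/V₂)^γ = 425×(4.42/49)^(7/5) = 14.65 kPa.
For a reversible adiabat, W_by_gas = (P₁V₁ − P₂V₂)/(γ−1).
W_by = (425000×0.00442 − 14650×0.049) / (2/5) = 2902 J.
W_on_gas = −W_by = -2902 J.

W ≈ -2.90 kJ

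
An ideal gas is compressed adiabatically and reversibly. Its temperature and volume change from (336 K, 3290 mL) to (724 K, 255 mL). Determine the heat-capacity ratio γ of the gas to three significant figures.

γ ≈ 1.30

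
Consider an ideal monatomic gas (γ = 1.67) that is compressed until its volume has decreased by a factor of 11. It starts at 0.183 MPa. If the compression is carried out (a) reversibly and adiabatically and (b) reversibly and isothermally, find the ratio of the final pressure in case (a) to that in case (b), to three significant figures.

P_adiabatic / P_isothermal ≈ 4.99

Isothermal: P_b = P₁(V₁/V₂) = 0.183×11.
Adiabatic: P_a = P₁(V₁/V₂)^γ = 0.183×11^(1.67).
P_a/P_b = (V₁/V₂)^(γ−1) = 11^(0.67) = 4.986.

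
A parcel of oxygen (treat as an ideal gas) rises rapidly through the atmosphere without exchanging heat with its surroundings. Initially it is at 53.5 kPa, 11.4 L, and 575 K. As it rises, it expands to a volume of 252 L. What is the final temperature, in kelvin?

T₂ ≈ 167 K

For a reversible adiabat TV^(γ−1) is constant, so T₂ = T₁ (V₁/V₂)^(γ−1).
γ = 7/5 for a diatomic ideal gas.
T₂ = 575 × (11.4/252)^(2/5) = 166.7 K.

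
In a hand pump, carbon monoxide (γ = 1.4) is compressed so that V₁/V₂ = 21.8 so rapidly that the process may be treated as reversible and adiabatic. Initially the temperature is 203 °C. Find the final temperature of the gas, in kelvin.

For a reversible adiabat TV^(γ−1) is constant, so T₂ = T₁ (V₁/V₂)^(γ−1).
T₁ = 203 °C = 476.1 K.
T₂ = 476.1 × 21.8^(0.4) = 1634 K.

T₂ ≈ 1630 K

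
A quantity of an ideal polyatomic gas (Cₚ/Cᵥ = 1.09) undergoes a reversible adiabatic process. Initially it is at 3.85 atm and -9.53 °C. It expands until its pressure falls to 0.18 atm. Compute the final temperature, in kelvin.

Along an adiabat T P^((1−γ)/γ) is constant, so T₂ = T₁ (P₂/P₁)^((γ−1)/γ).
T₁ = -9.53 °C = 263.6 K.
T₂ = 263.6 × (0.18/3.85)^(0.0826) = 204.7 K.

T₂ ≈ 205 K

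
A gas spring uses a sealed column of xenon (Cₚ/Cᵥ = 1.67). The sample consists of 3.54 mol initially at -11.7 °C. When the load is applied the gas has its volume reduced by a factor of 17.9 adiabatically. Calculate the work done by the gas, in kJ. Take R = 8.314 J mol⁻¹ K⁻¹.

Adiabatic: T₁V₁^(γ−1) = T₂V₂^(γ−1) ⇒ T₂ = T₁ (V₁/V₂)^(γ−1).
T₁ = -11.7 °C = 261.4 K.
T₂ = 261.4 × 17.9^(0.67) = 1806 K.
Q = 0, so ΔU = W_on_gas = nCᵥΔT with Cᵥ = R/(γ−1) = 12.41 J/(mol·K).
ΔU = 3.54 × 12.41 × (1806 − 261.4) = 67860 J.
Work done by the gas = −ΔU = -67860 J.

W ≈ -67.9 kJ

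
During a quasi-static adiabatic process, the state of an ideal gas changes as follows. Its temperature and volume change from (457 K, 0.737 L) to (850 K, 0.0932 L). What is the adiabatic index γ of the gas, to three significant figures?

γ ≈ 1.30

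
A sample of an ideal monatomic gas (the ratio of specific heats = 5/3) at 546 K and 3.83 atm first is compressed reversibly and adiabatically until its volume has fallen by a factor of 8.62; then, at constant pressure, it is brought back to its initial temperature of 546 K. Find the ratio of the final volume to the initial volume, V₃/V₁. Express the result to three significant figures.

V₃/V₁ ≈ 0.0276

Adiabatic step: V₂/V₁ = 0.116; T₂ = T₁·8.62^(2/3) = 2295 K.
Isobaric step: V₃/V₂ = T₃/T₂ = 546/2295.
V₃/V₁ = (V₂/V₁)(V₃/V₂) = 0.116 × (546/2295) = 0.02759.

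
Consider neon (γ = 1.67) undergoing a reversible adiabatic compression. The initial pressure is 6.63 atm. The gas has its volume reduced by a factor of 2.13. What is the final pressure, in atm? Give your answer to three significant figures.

Since PV^γ is constant along a reversible adiabat, P₂ = P₁ (V₁/V₂)^γ.
P₂ = 6.63 × 2.13^(1.67) = 23.44 atm.

P₂ ≈ 23.4 atm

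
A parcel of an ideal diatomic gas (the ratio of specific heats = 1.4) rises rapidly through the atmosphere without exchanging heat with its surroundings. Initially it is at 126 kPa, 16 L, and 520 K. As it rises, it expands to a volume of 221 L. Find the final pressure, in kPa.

Adiabatic: P₁V₁^γ = P₂V₂^γ ⇒ P₂ = P₁ (V₁/V₂)^γ.
P₂ = 126 × (16/221)^(1.4) = 3.191 kPa.

P₂ ≈ 3.19 kPa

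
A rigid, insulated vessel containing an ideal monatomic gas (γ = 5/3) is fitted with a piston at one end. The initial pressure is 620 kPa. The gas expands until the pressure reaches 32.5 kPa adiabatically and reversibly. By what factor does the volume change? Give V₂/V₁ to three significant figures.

From PV^γ = const, V₂/V₁ = (P₁/P₂)^(1/γ).
V₂/V₁ = (620/32.5)^(3/5) = 5.865.

V₂/V₁ ≈ 5.87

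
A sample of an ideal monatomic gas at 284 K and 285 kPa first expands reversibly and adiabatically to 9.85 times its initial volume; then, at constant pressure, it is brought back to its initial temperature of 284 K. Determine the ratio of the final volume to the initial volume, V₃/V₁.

V₃/V₁ ≈ 45.3

For a monatomic ideal gas γ = 5/3.
Adiabatic step: V₂/V₁ = 9.85; T₂ = T₁·(1/9.85)^(2/3) = 61.81 K.
Isobaric step: V₃/V₂ = T₃/T₂ = 284/61.81.
V₃/V₁ = (V₂/V₁)(V₃/V₂) = 9.85 × (284/61.81) = 45.26.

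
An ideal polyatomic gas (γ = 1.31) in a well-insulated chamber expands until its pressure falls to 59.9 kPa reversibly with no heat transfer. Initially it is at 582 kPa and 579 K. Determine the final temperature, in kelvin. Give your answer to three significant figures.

T₂ ≈ 338 K

Adiabatic: T₂/T₁ = (P₂/P₁)^((γ−1)/γ).
T₂ = 579 × (59.9/582)^(0.237) = 338.1 K.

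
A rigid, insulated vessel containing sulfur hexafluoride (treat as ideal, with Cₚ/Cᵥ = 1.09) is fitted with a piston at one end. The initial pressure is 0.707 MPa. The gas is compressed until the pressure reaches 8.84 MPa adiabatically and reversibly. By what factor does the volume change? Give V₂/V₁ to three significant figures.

V₂/V₁ ≈ 0.0985

From PV^γ = const, V₂/V₁ = (P₁/P₂)^(1/γ).
V₂/V₁ = (0.707/8.84)^(0.917) = 0.09853.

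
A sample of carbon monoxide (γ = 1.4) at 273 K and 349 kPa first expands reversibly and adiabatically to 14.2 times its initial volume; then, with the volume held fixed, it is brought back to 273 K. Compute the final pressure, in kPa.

Adiabatic step (PV^γ = const): P₂ = 349×(1/14.2)^(1.4) = 8.504 kPa; T₂ = 273×(1/14.2)^(0.4) = 94.46 K.
Isochoric: P₃ = P₂(T₃/T₂) = 8.504 × (273/94.46) = 24.58 kPa.

P₃ ≈ 24.6 kPa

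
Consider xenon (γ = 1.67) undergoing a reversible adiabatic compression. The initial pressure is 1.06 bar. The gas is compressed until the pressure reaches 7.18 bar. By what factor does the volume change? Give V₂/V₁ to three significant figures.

From PV^γ = const, V₂/V₁ = (P₁/P₂)^(1/γ).
V₂/V₁ = (1.06/7.18)^(0.599) = 0.3181.

V₂/V₁ ≈ 0.318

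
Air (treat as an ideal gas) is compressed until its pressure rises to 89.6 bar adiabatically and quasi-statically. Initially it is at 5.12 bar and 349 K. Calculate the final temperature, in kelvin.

Adiabatic: T₂/T₁ = (P₂/P₁)^((γ−1)/γ).
For a diatomic ideal gas γ = 7/5, so (γ−1)/γ = 2/7.
T₂ = 349 × (89.6/5.12)^(2/7) = 790.6 K.

T₂ ≈ 791 K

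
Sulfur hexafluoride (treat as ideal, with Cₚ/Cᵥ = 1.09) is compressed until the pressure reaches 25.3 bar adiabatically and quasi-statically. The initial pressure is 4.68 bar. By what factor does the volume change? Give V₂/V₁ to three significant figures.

V₂/V₁ ≈ 0.213

From PV^γ = const, V₂/V₁ = (P₁/P₂)^(1/γ).
V₂/V₁ = (4.68/25.3)^(0.917) = 0.2126.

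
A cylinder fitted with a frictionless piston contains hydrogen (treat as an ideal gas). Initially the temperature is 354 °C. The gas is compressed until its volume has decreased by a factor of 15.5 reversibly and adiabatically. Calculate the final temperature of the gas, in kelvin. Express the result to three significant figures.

T₂ ≈ 1880 K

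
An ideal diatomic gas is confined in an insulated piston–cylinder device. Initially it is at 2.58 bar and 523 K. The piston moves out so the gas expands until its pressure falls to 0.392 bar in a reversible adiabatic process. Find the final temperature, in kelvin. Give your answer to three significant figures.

T₂ ≈ 305 K

Adiabatic: T₂/T₁ = (P₂/P₁)^((γ−1)/γ).
For a diatomic ideal gas γ = 7/5, so (γ−1)/γ = 2/7.
T₂ = 523 × (0.392/2.58)^(2/7) = 305.3 K.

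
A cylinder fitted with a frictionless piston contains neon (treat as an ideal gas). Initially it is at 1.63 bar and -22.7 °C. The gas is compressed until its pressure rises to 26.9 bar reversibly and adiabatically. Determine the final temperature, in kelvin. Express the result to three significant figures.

Adiabatic: T₂/T₁ = (P₂/P₁)^((γ−1)/γ).
For a monatomic ideal gas γ = 5/3, so (γ−1)/γ = 2/5.
T₁ = -22.7 °C = 250.4 K.
T₂ = 250.4 × (26.9/1.63)^(2/5) = 768.7 K.

T₂ ≈ 769 K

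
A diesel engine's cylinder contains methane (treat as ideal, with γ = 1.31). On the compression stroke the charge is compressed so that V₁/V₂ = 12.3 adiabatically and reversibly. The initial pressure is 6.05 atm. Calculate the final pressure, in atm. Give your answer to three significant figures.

P₂ ≈ 162 atm

Since PV^γ is constant along a reversible adiabat, P₂ = P₁ (V₁/V₂)^γ.
P₂ = 6.05 × 12.3^(1.31) = 162 atm.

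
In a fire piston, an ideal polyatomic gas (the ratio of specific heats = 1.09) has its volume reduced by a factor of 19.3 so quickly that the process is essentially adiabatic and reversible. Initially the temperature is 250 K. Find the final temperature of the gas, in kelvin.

Adiabatic: T₁V₁^(γ−1) = T₂V₂^(γ−1) ⇒ T₂ = T₁ (V₁/V₂)^(γ−1).
T₂ = 250 × 19.3^(0.09) = 326.3 K.

T₂ ≈ 326 K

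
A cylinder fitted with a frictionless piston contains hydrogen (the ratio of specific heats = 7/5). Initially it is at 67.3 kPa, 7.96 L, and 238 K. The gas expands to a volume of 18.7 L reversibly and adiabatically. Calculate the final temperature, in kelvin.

T₂ ≈ 169 K

Adiabatic: T₁V₁^(γ−1) = T₂V₂^(γ−1) ⇒ T₂ = T₁ (V₁/V₂)^(γ−1).
T₂ = 238 × (7.96/18.7)^(2/5) = 169.1 K.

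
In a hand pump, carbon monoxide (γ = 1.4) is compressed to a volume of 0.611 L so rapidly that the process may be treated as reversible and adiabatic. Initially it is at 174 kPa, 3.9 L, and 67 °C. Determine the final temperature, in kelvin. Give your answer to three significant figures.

T₂ ≈ 714 K

For a reversible adiabat TV^(γ−1) is constant, so T₂ = T₁ (V₁/V₂)^(γ−1).
T₁ = 67 °C = 340.1 K.
T₂ = 340.1 × (3.9/0.611)^(0.4) = 714 K.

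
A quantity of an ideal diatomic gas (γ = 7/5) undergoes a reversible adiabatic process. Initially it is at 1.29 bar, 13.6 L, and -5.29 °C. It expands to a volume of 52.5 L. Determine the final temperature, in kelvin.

T₂ ≈ 156 K

Adiabatic: T₁V₁^(γ−1) = T₂V₂^(γ−1) ⇒ T₂ = T₁ (V₁/V₂)^(γ−1).
T₁ = -5.29 °C = 267.9 K.
T₂ = 267.9 × (13.6/52.5)^(2/5) = 156 K.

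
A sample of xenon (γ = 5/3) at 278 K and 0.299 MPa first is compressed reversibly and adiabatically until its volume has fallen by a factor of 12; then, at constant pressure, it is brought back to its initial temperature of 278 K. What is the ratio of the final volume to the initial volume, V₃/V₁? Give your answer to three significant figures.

V₃/V₁ ≈ 0.0159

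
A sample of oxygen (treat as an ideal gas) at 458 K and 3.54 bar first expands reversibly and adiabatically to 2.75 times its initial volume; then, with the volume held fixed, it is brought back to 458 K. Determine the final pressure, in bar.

P₃ ≈ 1.29 bar

For a diatomic ideal gas γ = 7/5.
Adiabatic step (PV^γ = const): P₂ = 3.54×(1/2.75)^(7/5) = 0.8589 bar; T₂ = 458×(1/2.75)^(2/5) = 305.6 K.
Isochoric: P₃ = P₂(T₃/T₂) = 0.8589 × (458/305.6) = 1.287 bar.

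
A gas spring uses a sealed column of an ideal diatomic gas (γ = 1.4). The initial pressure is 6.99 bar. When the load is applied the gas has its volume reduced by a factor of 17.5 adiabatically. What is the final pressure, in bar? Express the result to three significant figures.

Since PV^γ is constant along a reversible adiabat, P₂ = P₁ (V₁/V₂)^γ.
P₂ = 6.99 × 17.5^(1.4) = 384.4 bar.

P₂ ≈ 384 bar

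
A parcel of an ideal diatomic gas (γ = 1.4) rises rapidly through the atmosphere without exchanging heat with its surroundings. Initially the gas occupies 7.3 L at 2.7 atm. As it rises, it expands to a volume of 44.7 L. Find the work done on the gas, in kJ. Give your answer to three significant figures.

P₂ = P₁(V₁/V₂)^γ = 2.7×(7.3/44.7)^(1.4) = 0.2136 atm.
For a reversible adiabat, W_by_gas = (P₁V₁ − P₂V₂)/(γ−1).
W_by = (273600×0.0073 − 21640×0.0447) / (0.4) = 2574 J.
W_on_gas = −W_by = -2574 J.

W ≈ -2.57 kJ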